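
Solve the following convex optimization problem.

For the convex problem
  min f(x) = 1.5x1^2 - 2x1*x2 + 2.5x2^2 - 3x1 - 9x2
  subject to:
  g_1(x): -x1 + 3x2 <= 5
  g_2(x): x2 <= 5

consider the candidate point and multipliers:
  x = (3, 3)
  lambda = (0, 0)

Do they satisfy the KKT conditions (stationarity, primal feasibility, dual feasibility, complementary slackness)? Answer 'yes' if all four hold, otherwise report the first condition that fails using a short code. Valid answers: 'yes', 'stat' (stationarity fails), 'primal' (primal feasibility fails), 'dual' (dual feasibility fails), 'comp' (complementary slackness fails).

Gradient of f: grad f(x) = Q x + c = (0, 0)
Constraint values g_i(x) = a_i^T x - b_i:
  g_1((3, 3)) = 1
  g_2((3, 3)) = -2
Stationarity residual: grad f(x) + sum_i lambda_i a_i = (0, 0)
  -> stationarity OK
Primal feasibility (all g_i <= 0): FAILS
Dual feasibility (all lambda_i >= 0): OK
Complementary slackness (lambda_i * g_i(x) = 0 for all i): OK

Verdict: the first failing condition is primal_feasibility -> primal.

primal


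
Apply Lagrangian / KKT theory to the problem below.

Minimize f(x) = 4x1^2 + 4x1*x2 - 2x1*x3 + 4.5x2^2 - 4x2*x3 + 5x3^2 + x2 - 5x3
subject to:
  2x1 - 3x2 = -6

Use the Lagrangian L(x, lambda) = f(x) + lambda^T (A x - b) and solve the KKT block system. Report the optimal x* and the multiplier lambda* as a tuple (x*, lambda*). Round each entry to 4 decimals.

Form the Lagrangian:
  L(x, lambda) = (1/2) x^T Q x + c^T x + lambda^T (A x - b)
Stationarity (grad_x L = 0): Q x + c + A^T lambda = 0.
Primal feasibility: A x = b.

This gives the KKT block system:
  [ Q   A^T ] [ x     ]   [-c ]
  [ A    0  ] [ lambda ] = [ b ]

Solving the linear system:
  x*      = (-0.9633, 1.3578, 0.8504)
  lambda* = (1.9883)
  f(x*)   = 4.5176

x* = (-0.9633, 1.3578, 0.8504), lambda* = (1.9883)


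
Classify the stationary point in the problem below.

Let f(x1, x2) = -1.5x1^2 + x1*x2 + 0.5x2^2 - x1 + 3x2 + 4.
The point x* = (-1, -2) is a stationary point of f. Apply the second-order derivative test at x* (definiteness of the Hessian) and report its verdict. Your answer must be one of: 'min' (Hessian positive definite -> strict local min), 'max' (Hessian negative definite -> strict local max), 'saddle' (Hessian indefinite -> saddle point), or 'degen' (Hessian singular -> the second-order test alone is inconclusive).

Compute the Hessian H = grad^2 f:
  H = [[-3, 1], [1, 1]]
Verify stationarity: grad f(x*) = H x* + g = (0, 0).
Eigenvalues of H: -3.2361, 1.2361.
Eigenvalues have mixed signs, so H is indefinite -> x* is a saddle point.

saddle


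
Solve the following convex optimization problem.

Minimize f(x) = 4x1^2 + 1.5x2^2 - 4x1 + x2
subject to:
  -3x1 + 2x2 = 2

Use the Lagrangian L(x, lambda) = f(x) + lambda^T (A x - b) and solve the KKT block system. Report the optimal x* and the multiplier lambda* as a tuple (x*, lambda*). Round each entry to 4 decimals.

Form the Lagrangian:
  L(x, lambda) = (1/2) x^T Q x + c^T x + lambda^T (A x - b)
Stationarity (grad_x L = 0): Q x + c + A^T lambda = 0.
Primal feasibility: A x = b.

This gives the KKT block system:
  [ Q   A^T ] [ x     ]   [-c ]
  [ A    0  ] [ lambda ] = [ b ]

Solving the linear system:
  x*      = (-0.1356, 0.7966)
  lambda* = (-1.6949)
  f(x*)   = 2.3644

x* = (-0.1356, 0.7966), lambda* = (-1.6949)


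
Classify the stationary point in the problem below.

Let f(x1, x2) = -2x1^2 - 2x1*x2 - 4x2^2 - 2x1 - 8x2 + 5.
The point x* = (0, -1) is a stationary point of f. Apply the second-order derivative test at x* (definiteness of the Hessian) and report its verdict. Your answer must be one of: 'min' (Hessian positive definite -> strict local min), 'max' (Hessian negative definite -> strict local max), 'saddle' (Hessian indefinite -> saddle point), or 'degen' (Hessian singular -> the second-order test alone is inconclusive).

Compute the Hessian H = grad^2 f:
  H = [[-4, -2], [-2, -8]]
Verify stationarity: grad f(x*) = H x* + g = (0, 0).
Eigenvalues of H: -8.8284, -3.1716.
Both eigenvalues < 0, so H is negative definite -> x* is a strict local max.

max


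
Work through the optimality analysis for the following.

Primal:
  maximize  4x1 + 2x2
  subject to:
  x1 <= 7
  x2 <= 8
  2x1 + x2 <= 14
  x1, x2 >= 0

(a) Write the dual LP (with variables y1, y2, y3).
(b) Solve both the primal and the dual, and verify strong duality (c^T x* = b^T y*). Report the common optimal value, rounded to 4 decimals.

The standard primal-dual pair for 'max c^T x s.t. A x <= b, x >= 0' is:
  Dual:  min b^T y  s.t.  A^T y >= c,  y >= 0.

So the dual LP is:
  minimize  7y1 + 8y2 + 14y3
  subject to:
    y1 + 2y3 >= 4
    y2 + y3 >= 2
    y1, y2, y3 >= 0

Solving the primal: x* = (7, 0).
  primal value c^T x* = 28.
Solving the dual: y* = (0, 0, 2).
  dual value b^T y* = 28.
Strong duality: c^T x* = b^T y*. Confirmed.

28


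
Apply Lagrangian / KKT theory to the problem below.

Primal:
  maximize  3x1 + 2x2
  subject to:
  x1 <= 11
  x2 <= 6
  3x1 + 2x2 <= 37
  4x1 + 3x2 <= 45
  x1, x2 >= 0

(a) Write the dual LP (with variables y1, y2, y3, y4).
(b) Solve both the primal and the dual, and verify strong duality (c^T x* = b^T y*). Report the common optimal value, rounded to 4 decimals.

The standard primal-dual pair for 'max c^T x s.t. A x <= b, x >= 0' is:
  Dual:  min b^T y  s.t.  A^T y >= c,  y >= 0.

So the dual LP is:
  minimize  11y1 + 6y2 + 37y3 + 45y4
  subject to:
    y1 + 3y3 + 4y4 >= 3
    y2 + 2y3 + 3y4 >= 2
    y1, y2, y3, y4 >= 0

Solving the primal: x* = (11, 0.3333).
  primal value c^T x* = 33.6667.
Solving the dual: y* = (0.3333, 0, 0, 0.6667).
  dual value b^T y* = 33.6667.
Strong duality: c^T x* = b^T y*. Confirmed.

33.6667


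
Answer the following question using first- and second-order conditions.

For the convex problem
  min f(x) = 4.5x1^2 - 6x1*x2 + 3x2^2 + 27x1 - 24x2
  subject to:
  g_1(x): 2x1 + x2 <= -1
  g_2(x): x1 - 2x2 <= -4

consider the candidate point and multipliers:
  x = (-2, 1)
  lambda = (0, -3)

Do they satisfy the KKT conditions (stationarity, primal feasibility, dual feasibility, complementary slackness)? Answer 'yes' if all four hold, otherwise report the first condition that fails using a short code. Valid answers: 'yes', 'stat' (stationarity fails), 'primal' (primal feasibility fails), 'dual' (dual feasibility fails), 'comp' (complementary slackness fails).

Gradient of f: grad f(x) = Q x + c = (3, -6)
Constraint values g_i(x) = a_i^T x - b_i:
  g_1((-2, 1)) = -2
  g_2((-2, 1)) = 0
Stationarity residual: grad f(x) + sum_i lambda_i a_i = (0, 0)
  -> stationarity OK
Primal feasibility (all g_i <= 0): OK
Dual feasibility (all lambda_i >= 0): FAILS
Complementary slackness (lambda_i * g_i(x) = 0 for all i): OK

Verdict: the first failing condition is dual_feasibility -> dual.

dual


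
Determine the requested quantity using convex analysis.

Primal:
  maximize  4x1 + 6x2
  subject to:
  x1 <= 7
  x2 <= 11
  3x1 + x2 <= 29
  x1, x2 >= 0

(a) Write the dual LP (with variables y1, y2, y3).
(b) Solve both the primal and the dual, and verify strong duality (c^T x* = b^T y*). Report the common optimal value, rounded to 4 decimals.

The standard primal-dual pair for 'max c^T x s.t. A x <= b, x >= 0' is:
  Dual:  min b^T y  s.t.  A^T y >= c,  y >= 0.

So the dual LP is:
  minimize  7y1 + 11y2 + 29y3
  subject to:
    y1 + 3y3 >= 4
    y2 + y3 >= 6
    y1, y2, y3 >= 0

Solving the primal: x* = (6, 11).
  primal value c^T x* = 90.
Solving the dual: y* = (0, 4.6667, 1.3333).
  dual value b^T y* = 90.
Strong duality: c^T x* = b^T y*. Confirmed.

90


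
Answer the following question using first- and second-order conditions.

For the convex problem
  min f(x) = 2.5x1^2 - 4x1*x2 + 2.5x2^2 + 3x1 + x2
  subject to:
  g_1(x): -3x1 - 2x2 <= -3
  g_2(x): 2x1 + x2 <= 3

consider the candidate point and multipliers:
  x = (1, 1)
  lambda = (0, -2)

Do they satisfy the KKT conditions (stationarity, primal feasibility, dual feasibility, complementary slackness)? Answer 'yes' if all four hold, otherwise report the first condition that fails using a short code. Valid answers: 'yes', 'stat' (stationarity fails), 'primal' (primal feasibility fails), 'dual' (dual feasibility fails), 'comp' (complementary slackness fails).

Gradient of f: grad f(x) = Q x + c = (4, 2)
Constraint values g_i(x) = a_i^T x - b_i:
  g_1((1, 1)) = -2
  g_2((1, 1)) = 0
Stationarity residual: grad f(x) + sum_i lambda_i a_i = (0, 0)
  -> stationarity OK
Primal feasibility (all g_i <= 0): OK
Dual feasibility (all lambda_i >= 0): FAILS
Complementary slackness (lambda_i * g_i(x) = 0 for all i): OK

Verdict: the first failing condition is dual_feasibility -> dual.

dual


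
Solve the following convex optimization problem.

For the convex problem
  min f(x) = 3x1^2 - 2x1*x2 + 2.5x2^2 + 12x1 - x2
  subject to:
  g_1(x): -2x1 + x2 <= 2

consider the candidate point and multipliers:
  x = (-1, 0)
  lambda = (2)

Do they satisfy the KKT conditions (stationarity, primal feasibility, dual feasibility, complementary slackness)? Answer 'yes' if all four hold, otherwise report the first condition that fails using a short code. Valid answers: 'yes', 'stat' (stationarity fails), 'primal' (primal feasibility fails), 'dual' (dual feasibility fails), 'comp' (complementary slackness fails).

Gradient of f: grad f(x) = Q x + c = (6, 1)
Constraint values g_i(x) = a_i^T x - b_i:
  g_1((-1, 0)) = 0
Stationarity residual: grad f(x) + sum_i lambda_i a_i = (2, 3)
  -> stationarity FAILS
Primal feasibility (all g_i <= 0): OK
Dual feasibility (all lambda_i >= 0): OK
Complementary slackness (lambda_i * g_i(x) = 0 for all i): OK

Verdict: the first failing condition is stationarity -> stat.

stat


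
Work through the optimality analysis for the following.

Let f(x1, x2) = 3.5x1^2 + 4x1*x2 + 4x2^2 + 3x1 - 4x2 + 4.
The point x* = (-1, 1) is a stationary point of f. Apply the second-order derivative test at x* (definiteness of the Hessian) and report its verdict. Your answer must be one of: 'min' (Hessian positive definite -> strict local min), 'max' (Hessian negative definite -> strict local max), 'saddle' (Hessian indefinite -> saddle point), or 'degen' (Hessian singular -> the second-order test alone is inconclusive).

Compute the Hessian H = grad^2 f:
  H = [[7, 4], [4, 8]]
Verify stationarity: grad f(x*) = H x* + g = (0, 0).
Eigenvalues of H: 3.4689, 11.5311.
Both eigenvalues > 0, so H is positive definite -> x* is a strict local min.

min


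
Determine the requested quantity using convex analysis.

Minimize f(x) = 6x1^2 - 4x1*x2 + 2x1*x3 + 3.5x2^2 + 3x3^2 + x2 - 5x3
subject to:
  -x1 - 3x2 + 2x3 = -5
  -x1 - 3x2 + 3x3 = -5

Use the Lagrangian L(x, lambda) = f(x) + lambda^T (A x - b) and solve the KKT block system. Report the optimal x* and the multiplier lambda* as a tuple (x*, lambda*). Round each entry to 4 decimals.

Form the Lagrangian:
  L(x, lambda) = (1/2) x^T Q x + c^T x + lambda^T (A x - b)
Stationarity (grad_x L = 0): Q x + c + A^T lambda = 0.
Primal feasibility: A x = b.

This gives the KKT block system:
  [ Q   A^T ] [ x     ]   [-c ]
  [ A    0  ] [ lambda ] = [ b ]

Solving the linear system:
  x*      = (0.705, 1.4317, 0)
  lambda* = (4.6115, -1.8777)
  f(x*)   = 7.5504

x* = (0.705, 1.4317, 0), lambda* = (4.6115, -1.8777)


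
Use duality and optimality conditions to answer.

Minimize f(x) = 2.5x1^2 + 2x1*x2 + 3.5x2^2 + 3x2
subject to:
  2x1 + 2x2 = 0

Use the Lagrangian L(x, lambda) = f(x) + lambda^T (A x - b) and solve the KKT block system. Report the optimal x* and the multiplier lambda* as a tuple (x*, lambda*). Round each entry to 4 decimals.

Form the Lagrangian:
  L(x, lambda) = (1/2) x^T Q x + c^T x + lambda^T (A x - b)
Stationarity (grad_x L = 0): Q x + c + A^T lambda = 0.
Primal feasibility: A x = b.

This gives the KKT block system:
  [ Q   A^T ] [ x     ]   [-c ]
  [ A    0  ] [ lambda ] = [ b ]

Solving the linear system:
  x*      = (0.375, -0.375)
  lambda* = (-0.5625)
  f(x*)   = -0.5625

x* = (0.375, -0.375), lambda* = (-0.5625)


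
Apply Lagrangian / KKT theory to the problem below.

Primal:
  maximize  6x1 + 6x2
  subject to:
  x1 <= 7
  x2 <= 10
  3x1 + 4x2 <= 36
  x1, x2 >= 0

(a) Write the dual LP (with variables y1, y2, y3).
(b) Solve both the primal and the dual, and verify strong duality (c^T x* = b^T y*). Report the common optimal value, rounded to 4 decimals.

The standard primal-dual pair for 'max c^T x s.t. A x <= b, x >= 0' is:
  Dual:  min b^T y  s.t.  A^T y >= c,  y >= 0.

So the dual LP is:
  minimize  7y1 + 10y2 + 36y3
  subject to:
    y1 + 3y3 >= 6
    y2 + 4y3 >= 6
    y1, y2, y3 >= 0

Solving the primal: x* = (7, 3.75).
  primal value c^T x* = 64.5.
Solving the dual: y* = (1.5, 0, 1.5).
  dual value b^T y* = 64.5.
Strong duality: c^T x* = b^T y*. Confirmed.

64.5


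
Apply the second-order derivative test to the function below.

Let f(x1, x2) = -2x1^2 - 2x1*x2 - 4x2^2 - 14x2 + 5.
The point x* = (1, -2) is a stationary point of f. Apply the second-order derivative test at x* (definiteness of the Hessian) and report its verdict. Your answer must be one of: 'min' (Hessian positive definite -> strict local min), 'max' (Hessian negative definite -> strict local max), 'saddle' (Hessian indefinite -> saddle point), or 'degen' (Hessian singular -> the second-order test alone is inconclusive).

Compute the Hessian H = grad^2 f:
  H = [[-4, -2], [-2, -8]]
Verify stationarity: grad f(x*) = H x* + g = (0, 0).
Eigenvalues of H: -8.8284, -3.1716.
Both eigenvalues < 0, so H is negative definite -> x* is a strict local max.

max


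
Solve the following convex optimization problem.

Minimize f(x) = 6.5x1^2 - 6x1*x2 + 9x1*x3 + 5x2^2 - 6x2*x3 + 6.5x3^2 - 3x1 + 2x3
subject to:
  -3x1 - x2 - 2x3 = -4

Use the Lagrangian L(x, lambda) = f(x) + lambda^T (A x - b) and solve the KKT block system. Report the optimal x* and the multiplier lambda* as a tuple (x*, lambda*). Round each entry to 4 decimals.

Form the Lagrangian:
  L(x, lambda) = (1/2) x^T Q x + c^T x + lambda^T (A x - b)
Stationarity (grad_x L = 0): Q x + c + A^T lambda = 0.
Primal feasibility: A x = b.

This gives the KKT block system:
  [ Q   A^T ] [ x     ]   [-c ]
  [ A    0  ] [ lambda ] = [ b ]

Solving the linear system:
  x*      = (1.3537, 0.7705, -0.4157)
  lambda* = (2.0776)
  f(x*)   = 1.709

x* = (1.3537, 0.7705, -0.4157), lambda* = (2.0776)


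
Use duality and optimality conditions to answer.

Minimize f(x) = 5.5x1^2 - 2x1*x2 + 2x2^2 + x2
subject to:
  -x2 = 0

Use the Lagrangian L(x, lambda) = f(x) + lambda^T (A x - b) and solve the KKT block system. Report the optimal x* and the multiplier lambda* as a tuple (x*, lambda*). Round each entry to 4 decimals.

Form the Lagrangian:
  L(x, lambda) = (1/2) x^T Q x + c^T x + lambda^T (A x - b)
Stationarity (grad_x L = 0): Q x + c + A^T lambda = 0.
Primal feasibility: A x = b.

This gives the KKT block system:
  [ Q   A^T ] [ x     ]   [-c ]
  [ A    0  ] [ lambda ] = [ b ]

Solving the linear system:
  x*      = (0, 0)
  lambda* = (1)
  f(x*)   = 0

x* = (0, 0), lambda* = (1)


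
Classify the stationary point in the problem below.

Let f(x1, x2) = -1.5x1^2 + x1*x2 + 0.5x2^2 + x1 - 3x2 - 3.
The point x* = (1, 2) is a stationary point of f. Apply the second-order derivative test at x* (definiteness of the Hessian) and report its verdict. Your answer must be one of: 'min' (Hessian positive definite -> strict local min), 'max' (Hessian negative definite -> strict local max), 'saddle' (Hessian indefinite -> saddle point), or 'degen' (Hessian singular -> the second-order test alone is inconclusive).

Compute the Hessian H = grad^2 f:
  H = [[-3, 1], [1, 1]]
Verify stationarity: grad f(x*) = H x* + g = (0, 0).
Eigenvalues of H: -3.2361, 1.2361.
Eigenvalues have mixed signs, so H is indefinite -> x* is a saddle point.

saddle


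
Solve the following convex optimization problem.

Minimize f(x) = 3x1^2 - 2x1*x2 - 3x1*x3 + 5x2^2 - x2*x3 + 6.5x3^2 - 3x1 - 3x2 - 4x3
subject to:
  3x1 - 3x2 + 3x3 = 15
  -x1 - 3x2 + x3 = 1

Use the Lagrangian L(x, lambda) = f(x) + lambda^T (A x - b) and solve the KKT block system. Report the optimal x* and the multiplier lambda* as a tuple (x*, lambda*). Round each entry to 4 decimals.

Form the Lagrangian:
  L(x, lambda) = (1/2) x^T Q x + c^T x + lambda^T (A x - b)
Stationarity (grad_x L = 0): Q x + c + A^T lambda = 0.
Primal feasibility: A x = b.

This gives the KKT block system:
  [ Q   A^T ] [ x     ]   [-c ]
  [ A    0  ] [ lambda ] = [ b ]

Solving the linear system:
  x*      = (2.6, -0.6, 1.8)
  lambda* = (-3.4333, -1.9)
  f(x*)   = 20.1

x* = (2.6, -0.6, 1.8), lambda* = (-3.4333, -1.9)


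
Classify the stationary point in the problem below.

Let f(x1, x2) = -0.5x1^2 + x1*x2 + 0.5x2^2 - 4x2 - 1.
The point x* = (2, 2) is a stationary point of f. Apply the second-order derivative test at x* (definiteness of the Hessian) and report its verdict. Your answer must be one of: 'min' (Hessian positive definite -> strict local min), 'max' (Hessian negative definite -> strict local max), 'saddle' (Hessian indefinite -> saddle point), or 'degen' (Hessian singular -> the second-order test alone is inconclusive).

Compute the Hessian H = grad^2 f:
  H = [[-1, 1], [1, 1]]
Verify stationarity: grad f(x*) = H x* + g = (0, 0).
Eigenvalues of H: -1.4142, 1.4142.
Eigenvalues have mixed signs, so H is indefinite -> x* is a saddle point.

saddle


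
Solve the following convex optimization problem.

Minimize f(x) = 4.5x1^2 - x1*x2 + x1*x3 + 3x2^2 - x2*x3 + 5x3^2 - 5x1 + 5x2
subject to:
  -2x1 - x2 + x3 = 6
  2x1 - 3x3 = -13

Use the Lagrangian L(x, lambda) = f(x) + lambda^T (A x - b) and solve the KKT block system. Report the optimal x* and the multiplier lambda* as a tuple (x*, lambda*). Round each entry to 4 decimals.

Form the Lagrangian:
  L(x, lambda) = (1/2) x^T Q x + c^T x + lambda^T (A x - b)
Stationarity (grad_x L = 0): Q x + c + A^T lambda = 0.
Primal feasibility: A x = b.

This gives the KKT block system:
  [ Q   A^T ] [ x     ]   [-c ]
  [ A    0  ] [ lambda ] = [ b ]

Solving the linear system:
  x*      = (-1.4535, 0.2714, 3.3643)
  lambda* = (4.7175, 12.2119)
  f(x*)   = 69.5372

x* = (-1.4535, 0.2714, 3.3643), lambda* = (4.7175, 12.2119)


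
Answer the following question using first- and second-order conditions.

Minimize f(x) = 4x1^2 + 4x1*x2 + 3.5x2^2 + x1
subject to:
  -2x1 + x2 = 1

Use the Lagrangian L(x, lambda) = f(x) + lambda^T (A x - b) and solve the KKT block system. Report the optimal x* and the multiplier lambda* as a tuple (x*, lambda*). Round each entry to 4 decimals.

Form the Lagrangian:
  L(x, lambda) = (1/2) x^T Q x + c^T x + lambda^T (A x - b)
Stationarity (grad_x L = 0): Q x + c + A^T lambda = 0.
Primal feasibility: A x = b.

This gives the KKT block system:
  [ Q   A^T ] [ x     ]   [-c ]
  [ A    0  ] [ lambda ] = [ b ]

Solving the linear system:
  x*      = (-0.3654, 0.2692)
  lambda* = (-0.4231)
  f(x*)   = 0.0288

x* = (-0.3654, 0.2692), lambda* = (-0.4231)


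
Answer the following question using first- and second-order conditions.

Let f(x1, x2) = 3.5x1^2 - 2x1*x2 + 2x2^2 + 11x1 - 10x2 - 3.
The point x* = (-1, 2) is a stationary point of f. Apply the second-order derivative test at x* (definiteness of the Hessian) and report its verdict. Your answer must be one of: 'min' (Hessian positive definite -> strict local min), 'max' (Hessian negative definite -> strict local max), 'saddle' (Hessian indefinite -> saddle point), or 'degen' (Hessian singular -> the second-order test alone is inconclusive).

Compute the Hessian H = grad^2 f:
  H = [[7, -2], [-2, 4]]
Verify stationarity: grad f(x*) = H x* + g = (0, 0).
Eigenvalues of H: 3, 8.
Both eigenvalues > 0, so H is positive definite -> x* is a strict local min.

min


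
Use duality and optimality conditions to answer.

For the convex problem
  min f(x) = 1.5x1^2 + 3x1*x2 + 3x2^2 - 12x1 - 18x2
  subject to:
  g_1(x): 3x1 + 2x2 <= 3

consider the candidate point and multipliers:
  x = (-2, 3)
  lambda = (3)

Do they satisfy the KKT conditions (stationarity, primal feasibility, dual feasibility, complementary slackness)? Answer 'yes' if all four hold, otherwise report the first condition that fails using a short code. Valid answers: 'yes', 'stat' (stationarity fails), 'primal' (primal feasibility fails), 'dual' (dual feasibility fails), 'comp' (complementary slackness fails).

Gradient of f: grad f(x) = Q x + c = (-9, -6)
Constraint values g_i(x) = a_i^T x - b_i:
  g_1((-2, 3)) = -3
Stationarity residual: grad f(x) + sum_i lambda_i a_i = (0, 0)
  -> stationarity OK
Primal feasibility (all g_i <= 0): OK
Dual feasibility (all lambda_i >= 0): OK
Complementary slackness (lambda_i * g_i(x) = 0 for all i): FAILS

Verdict: the first failing condition is complementary_slackness -> comp.

comp


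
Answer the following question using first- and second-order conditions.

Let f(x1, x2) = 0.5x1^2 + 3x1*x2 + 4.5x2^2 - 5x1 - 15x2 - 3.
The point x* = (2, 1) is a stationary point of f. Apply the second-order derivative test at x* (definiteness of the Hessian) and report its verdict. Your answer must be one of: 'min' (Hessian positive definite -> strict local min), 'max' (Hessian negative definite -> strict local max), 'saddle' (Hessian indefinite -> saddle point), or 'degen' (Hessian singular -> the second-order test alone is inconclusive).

Compute the Hessian H = grad^2 f:
  H = [[1, 3], [3, 9]]
Verify stationarity: grad f(x*) = H x* + g = (0, 0).
Eigenvalues of H: 0, 10.
H has a zero eigenvalue (singular; positive semidefinite but not definite), so H is neither positive definite, negative definite, nor indefinite. The second-order test alone is inconclusive -> degen.
(Indeed, f is constant along the null direction of H through x*, so x* is not a strict local extremum.)

degen


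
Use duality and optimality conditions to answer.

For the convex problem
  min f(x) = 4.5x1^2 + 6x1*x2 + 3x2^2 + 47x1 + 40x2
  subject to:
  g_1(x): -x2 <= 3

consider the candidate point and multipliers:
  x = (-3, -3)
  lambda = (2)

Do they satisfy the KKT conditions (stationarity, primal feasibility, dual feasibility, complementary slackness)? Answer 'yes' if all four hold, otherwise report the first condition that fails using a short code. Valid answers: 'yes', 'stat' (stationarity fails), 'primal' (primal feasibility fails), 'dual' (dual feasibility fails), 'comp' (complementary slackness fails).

Gradient of f: grad f(x) = Q x + c = (2, 4)
Constraint values g_i(x) = a_i^T x - b_i:
  g_1((-3, -3)) = 0
Stationarity residual: grad f(x) + sum_i lambda_i a_i = (2, 2)
  -> stationarity FAILS
Primal feasibility (all g_i <= 0): OK
Dual feasibility (all lambda_i >= 0): OK
Complementary slackness (lambda_i * g_i(x) = 0 for all i): OK

Verdict: the first failing condition is stationarity -> stat.

stat


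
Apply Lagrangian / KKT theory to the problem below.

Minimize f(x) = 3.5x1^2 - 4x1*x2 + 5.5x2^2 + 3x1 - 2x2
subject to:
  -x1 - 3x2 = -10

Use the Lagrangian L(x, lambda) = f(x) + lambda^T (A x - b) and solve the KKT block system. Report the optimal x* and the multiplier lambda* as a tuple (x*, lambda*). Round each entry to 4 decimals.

Form the Lagrangian:
  L(x, lambda) = (1/2) x^T Q x + c^T x + lambda^T (A x - b)
Stationarity (grad_x L = 0): Q x + c + A^T lambda = 0.
Primal feasibility: A x = b.

This gives the KKT block system:
  [ Q   A^T ] [ x     ]   [-c ]
  [ A    0  ] [ lambda ] = [ b ]

Solving the linear system:
  x*      = (2.0102, 2.6633)
  lambda* = (6.4184)
  f(x*)   = 32.4439

x* = (2.0102, 2.6633), lambda* = (6.4184)


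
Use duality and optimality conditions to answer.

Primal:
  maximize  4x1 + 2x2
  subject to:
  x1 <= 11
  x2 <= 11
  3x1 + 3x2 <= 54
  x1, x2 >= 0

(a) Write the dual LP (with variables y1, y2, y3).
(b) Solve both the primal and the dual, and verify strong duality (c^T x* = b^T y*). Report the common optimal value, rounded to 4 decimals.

The standard primal-dual pair for 'max c^T x s.t. A x <= b, x >= 0' is:
  Dual:  min b^T y  s.t.  A^T y >= c,  y >= 0.

So the dual LP is:
  minimize  11y1 + 11y2 + 54y3
  subject to:
    y1 + 3y3 >= 4
    y2 + 3y3 >= 2
    y1, y2, y3 >= 0

Solving the primal: x* = (11, 7).
  primal value c^T x* = 58.
Solving the dual: y* = (2, 0, 0.6667).
  dual value b^T y* = 58.
Strong duality: c^T x* = b^T y*. Confirmed.

58


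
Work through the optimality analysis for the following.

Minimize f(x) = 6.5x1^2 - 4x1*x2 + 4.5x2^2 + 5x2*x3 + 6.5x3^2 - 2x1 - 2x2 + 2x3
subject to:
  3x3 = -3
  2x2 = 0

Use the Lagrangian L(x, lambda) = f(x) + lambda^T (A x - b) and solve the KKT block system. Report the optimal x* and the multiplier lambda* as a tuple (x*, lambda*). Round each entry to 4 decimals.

Form the Lagrangian:
  L(x, lambda) = (1/2) x^T Q x + c^T x + lambda^T (A x - b)
Stationarity (grad_x L = 0): Q x + c + A^T lambda = 0.
Primal feasibility: A x = b.

This gives the KKT block system:
  [ Q   A^T ] [ x     ]   [-c ]
  [ A    0  ] [ lambda ] = [ b ]

Solving the linear system:
  x*      = (0.1538, 0, -1)
  lambda* = (3.6667, 3.8077)
  f(x*)   = 4.3462

x* = (0.1538, 0, -1), lambda* = (3.6667, 3.8077)


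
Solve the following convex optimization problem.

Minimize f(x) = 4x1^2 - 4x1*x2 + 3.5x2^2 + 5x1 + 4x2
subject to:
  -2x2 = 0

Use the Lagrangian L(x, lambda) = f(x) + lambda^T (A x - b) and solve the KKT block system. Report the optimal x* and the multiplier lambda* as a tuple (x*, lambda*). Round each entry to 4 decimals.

Form the Lagrangian:
  L(x, lambda) = (1/2) x^T Q x + c^T x + lambda^T (A x - b)
Stationarity (grad_x L = 0): Q x + c + A^T lambda = 0.
Primal feasibility: A x = b.

This gives the KKT block system:
  [ Q   A^T ] [ x     ]   [-c ]
  [ A    0  ] [ lambda ] = [ b ]

Solving the linear system:
  x*      = (-0.625, 0)
  lambda* = (3.25)
  f(x*)   = -1.5625

x* = (-0.625, 0), lambda* = (3.25)


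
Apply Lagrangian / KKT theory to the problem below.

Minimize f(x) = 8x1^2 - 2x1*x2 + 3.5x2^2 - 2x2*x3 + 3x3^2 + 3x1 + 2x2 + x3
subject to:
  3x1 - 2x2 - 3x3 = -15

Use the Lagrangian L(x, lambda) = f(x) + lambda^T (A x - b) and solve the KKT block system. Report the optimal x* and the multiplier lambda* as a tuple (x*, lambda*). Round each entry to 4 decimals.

Form the Lagrangian:
  L(x, lambda) = (1/2) x^T Q x + c^T x + lambda^T (A x - b)
Stationarity (grad_x L = 0): Q x + c + A^T lambda = 0.
Primal feasibility: A x = b.

This gives the KKT block system:
  [ Q   A^T ] [ x     ]   [-c ]
  [ A    0  ] [ lambda ] = [ b ]

Solving the linear system:
  x*      = (-0.9164, 1.7299, 2.9303)
  lambda* = (5.0407)
  f(x*)   = 39.6259

x* = (-0.9164, 1.7299, 2.9303), lambda* = (5.0407)


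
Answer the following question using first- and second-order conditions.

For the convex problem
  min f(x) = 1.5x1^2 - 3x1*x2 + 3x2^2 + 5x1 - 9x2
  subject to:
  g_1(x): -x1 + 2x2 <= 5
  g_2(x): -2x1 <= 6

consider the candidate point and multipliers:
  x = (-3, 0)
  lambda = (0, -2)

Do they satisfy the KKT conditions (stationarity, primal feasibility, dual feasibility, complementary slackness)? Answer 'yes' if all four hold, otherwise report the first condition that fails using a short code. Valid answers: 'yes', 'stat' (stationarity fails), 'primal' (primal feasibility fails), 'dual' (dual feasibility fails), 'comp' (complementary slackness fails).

Gradient of f: grad f(x) = Q x + c = (-4, 0)
Constraint values g_i(x) = a_i^T x - b_i:
  g_1((-3, 0)) = -2
  g_2((-3, 0)) = 0
Stationarity residual: grad f(x) + sum_i lambda_i a_i = (0, 0)
  -> stationarity OK
Primal feasibility (all g_i <= 0): OK
Dual feasibility (all lambda_i >= 0): FAILS
Complementary slackness (lambda_i * g_i(x) = 0 for all i): OK

Verdict: the first failing condition is dual_feasibility -> dual.

dual


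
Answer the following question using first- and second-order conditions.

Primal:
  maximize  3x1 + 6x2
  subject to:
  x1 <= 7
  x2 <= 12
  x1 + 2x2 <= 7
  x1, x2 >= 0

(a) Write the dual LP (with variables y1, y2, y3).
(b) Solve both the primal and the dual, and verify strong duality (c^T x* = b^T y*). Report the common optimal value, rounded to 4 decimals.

The standard primal-dual pair for 'max c^T x s.t. A x <= b, x >= 0' is:
  Dual:  min b^T y  s.t.  A^T y >= c,  y >= 0.

So the dual LP is:
  minimize  7y1 + 12y2 + 7y3
  subject to:
    y1 + y3 >= 3
    y2 + 2y3 >= 6
    y1, y2, y3 >= 0

Solving the primal: x* = (0, 3.5).
  primal value c^T x* = 21.
Solving the dual: y* = (0, 0, 3).
  dual value b^T y* = 21.
Strong duality: c^T x* = b^T y*. Confirmed.

21


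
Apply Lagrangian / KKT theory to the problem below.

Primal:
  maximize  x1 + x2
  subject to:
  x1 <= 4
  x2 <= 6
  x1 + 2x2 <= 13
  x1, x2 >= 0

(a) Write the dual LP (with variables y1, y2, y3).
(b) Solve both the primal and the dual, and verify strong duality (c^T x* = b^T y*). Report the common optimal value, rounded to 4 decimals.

The standard primal-dual pair for 'max c^T x s.t. A x <= b, x >= 0' is:
  Dual:  min b^T y  s.t.  A^T y >= c,  y >= 0.

So the dual LP is:
  minimize  4y1 + 6y2 + 13y3
  subject to:
    y1 + y3 >= 1
    y2 + 2y3 >= 1
    y1, y2, y3 >= 0

Solving the primal: x* = (4, 4.5).
  primal value c^T x* = 8.5.
Solving the dual: y* = (0.5, 0, 0.5).
  dual value b^T y* = 8.5.
Strong duality: c^T x* = b^T y*. Confirmed.

8.5


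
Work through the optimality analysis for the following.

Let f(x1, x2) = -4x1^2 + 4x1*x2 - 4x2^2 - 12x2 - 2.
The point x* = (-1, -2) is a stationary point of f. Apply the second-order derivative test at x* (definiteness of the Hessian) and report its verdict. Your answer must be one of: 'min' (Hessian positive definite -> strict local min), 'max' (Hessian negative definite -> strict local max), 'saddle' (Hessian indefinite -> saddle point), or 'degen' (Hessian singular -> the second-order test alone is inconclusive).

Compute the Hessian H = grad^2 f:
  H = [[-8, 4], [4, -8]]
Verify stationarity: grad f(x*) = H x* + g = (0, 0).
Eigenvalues of H: -12, -4.
Both eigenvalues < 0, so H is negative definite -> x* is a strict local max.

max


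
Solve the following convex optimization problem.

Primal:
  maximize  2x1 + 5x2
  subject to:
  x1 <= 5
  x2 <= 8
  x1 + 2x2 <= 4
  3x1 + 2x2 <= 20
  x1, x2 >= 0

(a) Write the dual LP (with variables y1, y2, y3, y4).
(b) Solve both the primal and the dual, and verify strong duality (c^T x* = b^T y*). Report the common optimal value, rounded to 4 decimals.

The standard primal-dual pair for 'max c^T x s.t. A x <= b, x >= 0' is:
  Dual:  min b^T y  s.t.  A^T y >= c,  y >= 0.

So the dual LP is:
  minimize  5y1 + 8y2 + 4y3 + 20y4
  subject to:
    y1 + y3 + 3y4 >= 2
    y2 + 2y3 + 2y4 >= 5
    y1, y2, y3, y4 >= 0

Solving the primal: x* = (0, 2).
  primal value c^T x* = 10.
Solving the dual: y* = (0, 0, 2.5, 0).
  dual value b^T y* = 10.
Strong duality: c^T x* = b^T y*. Confirmed.

10


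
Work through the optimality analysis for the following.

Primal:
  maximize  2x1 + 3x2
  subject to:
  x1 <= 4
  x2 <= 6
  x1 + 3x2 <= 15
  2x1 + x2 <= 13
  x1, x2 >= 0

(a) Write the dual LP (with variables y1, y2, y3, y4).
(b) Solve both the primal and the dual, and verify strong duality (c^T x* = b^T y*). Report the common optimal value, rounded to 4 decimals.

The standard primal-dual pair for 'max c^T x s.t. A x <= b, x >= 0' is:
  Dual:  min b^T y  s.t.  A^T y >= c,  y >= 0.

So the dual LP is:
  minimize  4y1 + 6y2 + 15y3 + 13y4
  subject to:
    y1 + y3 + 2y4 >= 2
    y2 + 3y3 + y4 >= 3
    y1, y2, y3, y4 >= 0

Solving the primal: x* = (4, 3.6667).
  primal value c^T x* = 19.
Solving the dual: y* = (1, 0, 1, 0).
  dual value b^T y* = 19.
Strong duality: c^T x* = b^T y*. Confirmed.

19


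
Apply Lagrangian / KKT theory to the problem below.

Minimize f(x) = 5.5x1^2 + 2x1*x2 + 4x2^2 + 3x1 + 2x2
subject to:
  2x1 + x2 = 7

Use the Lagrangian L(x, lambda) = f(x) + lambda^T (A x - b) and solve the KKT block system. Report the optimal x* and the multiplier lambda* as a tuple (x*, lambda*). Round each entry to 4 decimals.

Form the Lagrangian:
  L(x, lambda) = (1/2) x^T Q x + c^T x + lambda^T (A x - b)
Stationarity (grad_x L = 0): Q x + c + A^T lambda = 0.
Primal feasibility: A x = b.

This gives the KKT block system:
  [ Q   A^T ] [ x     ]   [-c ]
  [ A    0  ] [ lambda ] = [ b ]

Solving the linear system:
  x*      = (2.8286, 1.3429)
  lambda* = (-18.4)
  f(x*)   = 69.9857

x* = (2.8286, 1.3429), lambda* = (-18.4)


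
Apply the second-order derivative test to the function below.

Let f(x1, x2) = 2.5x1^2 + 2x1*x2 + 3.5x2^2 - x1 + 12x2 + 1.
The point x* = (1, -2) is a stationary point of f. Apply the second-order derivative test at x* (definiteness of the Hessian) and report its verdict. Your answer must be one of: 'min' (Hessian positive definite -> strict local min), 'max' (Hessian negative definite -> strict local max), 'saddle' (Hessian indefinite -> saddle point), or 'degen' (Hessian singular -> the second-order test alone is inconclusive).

Compute the Hessian H = grad^2 f:
  H = [[5, 2], [2, 7]]
Verify stationarity: grad f(x*) = H x* + g = (0, 0).
Eigenvalues of H: 3.7639, 8.2361.
Both eigenvalues > 0, so H is positive definite -> x* is a strict local min.

min


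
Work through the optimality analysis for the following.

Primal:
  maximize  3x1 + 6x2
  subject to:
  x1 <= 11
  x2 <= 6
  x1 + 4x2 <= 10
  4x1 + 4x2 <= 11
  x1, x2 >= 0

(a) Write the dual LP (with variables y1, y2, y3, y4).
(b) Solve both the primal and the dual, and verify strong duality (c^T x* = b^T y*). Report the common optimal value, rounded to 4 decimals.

The standard primal-dual pair for 'max c^T x s.t. A x <= b, x >= 0' is:
  Dual:  min b^T y  s.t.  A^T y >= c,  y >= 0.

So the dual LP is:
  minimize  11y1 + 6y2 + 10y3 + 11y4
  subject to:
    y1 + y3 + 4y4 >= 3
    y2 + 4y3 + 4y4 >= 6
    y1, y2, y3, y4 >= 0

Solving the primal: x* = (0.3333, 2.4167).
  primal value c^T x* = 15.5.
Solving the dual: y* = (0, 0, 1, 0.5).
  dual value b^T y* = 15.5.
Strong duality: c^T x* = b^T y*. Confirmed.

15.5


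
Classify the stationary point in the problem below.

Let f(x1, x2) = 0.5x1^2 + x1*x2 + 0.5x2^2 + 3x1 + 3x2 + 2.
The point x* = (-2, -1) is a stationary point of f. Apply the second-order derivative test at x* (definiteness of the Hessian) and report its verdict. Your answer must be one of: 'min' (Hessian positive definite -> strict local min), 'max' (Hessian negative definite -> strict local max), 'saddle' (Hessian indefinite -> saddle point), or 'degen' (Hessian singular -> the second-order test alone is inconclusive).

Compute the Hessian H = grad^2 f:
  H = [[1, 1], [1, 1]]
Verify stationarity: grad f(x*) = H x* + g = (0, 0).
Eigenvalues of H: 0, 2.
H has a zero eigenvalue (singular; positive semidefinite but not definite), so H is neither positive definite, negative definite, nor indefinite. The second-order test alone is inconclusive -> degen.
(Indeed, f is constant along the null direction of H through x*, so x* is not a strict local extremum.)

degen


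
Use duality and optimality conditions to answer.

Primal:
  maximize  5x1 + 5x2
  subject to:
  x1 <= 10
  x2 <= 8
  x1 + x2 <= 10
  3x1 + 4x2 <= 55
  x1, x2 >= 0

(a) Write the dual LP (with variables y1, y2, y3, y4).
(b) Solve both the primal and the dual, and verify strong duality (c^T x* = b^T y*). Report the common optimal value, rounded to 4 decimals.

The standard primal-dual pair for 'max c^T x s.t. A x <= b, x >= 0' is:
  Dual:  min b^T y  s.t.  A^T y >= c,  y >= 0.

So the dual LP is:
  minimize  10y1 + 8y2 + 10y3 + 55y4
  subject to:
    y1 + y3 + 3y4 >= 5
    y2 + y3 + 4y4 >= 5
    y1, y2, y3, y4 >= 0

Solving the primal: x* = (10, 0).
  primal value c^T x* = 50.
Solving the dual: y* = (0, 0, 5, 0).
  dual value b^T y* = 50.
Strong duality: c^T x* = b^T y*. Confirmed.

50


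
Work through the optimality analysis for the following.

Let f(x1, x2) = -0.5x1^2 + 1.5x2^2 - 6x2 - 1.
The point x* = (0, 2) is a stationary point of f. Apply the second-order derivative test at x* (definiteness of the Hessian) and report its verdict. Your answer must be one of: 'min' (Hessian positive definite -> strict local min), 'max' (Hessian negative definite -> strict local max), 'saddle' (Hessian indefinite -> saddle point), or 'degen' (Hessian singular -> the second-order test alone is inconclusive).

Compute the Hessian H = grad^2 f:
  H = [[-1, 0], [0, 3]]
Verify stationarity: grad f(x*) = H x* + g = (0, 0).
Eigenvalues of H: -1, 3.
Eigenvalues have mixed signs, so H is indefinite -> x* is a saddle point.

saddle


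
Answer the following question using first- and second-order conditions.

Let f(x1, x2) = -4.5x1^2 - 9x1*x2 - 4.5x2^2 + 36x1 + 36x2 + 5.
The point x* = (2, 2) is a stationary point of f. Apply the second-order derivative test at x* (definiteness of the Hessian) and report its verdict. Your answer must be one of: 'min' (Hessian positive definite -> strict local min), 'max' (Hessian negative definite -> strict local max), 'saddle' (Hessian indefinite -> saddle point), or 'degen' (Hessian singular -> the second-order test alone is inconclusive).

Compute the Hessian H = grad^2 f:
  H = [[-9, -9], [-9, -9]]
Verify stationarity: grad f(x*) = H x* + g = (0, 0).
Eigenvalues of H: -18, 0.
H has a zero eigenvalue (singular; negative semidefinite but not definite), so H is neither positive definite, negative definite, nor indefinite. The second-order test alone is inconclusive -> degen.
(Indeed, f is constant along the null direction of H through x*, so x* is not a strict local extremum.)

degen


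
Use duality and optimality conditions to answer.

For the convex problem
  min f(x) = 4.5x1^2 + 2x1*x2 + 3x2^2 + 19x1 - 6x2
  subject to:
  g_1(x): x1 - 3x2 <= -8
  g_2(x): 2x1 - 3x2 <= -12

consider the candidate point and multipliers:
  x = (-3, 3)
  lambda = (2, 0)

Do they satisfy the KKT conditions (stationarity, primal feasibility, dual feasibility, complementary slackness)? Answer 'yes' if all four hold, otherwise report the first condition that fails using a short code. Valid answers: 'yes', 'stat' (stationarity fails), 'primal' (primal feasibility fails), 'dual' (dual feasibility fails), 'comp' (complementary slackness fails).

Gradient of f: grad f(x) = Q x + c = (-2, 6)
Constraint values g_i(x) = a_i^T x - b_i:
  g_1((-3, 3)) = -4
  g_2((-3, 3)) = -3
Stationarity residual: grad f(x) + sum_i lambda_i a_i = (0, 0)
  -> stationarity OK
Primal feasibility (all g_i <= 0): OK
Dual feasibility (all lambda_i >= 0): OK
Complementary slackness (lambda_i * g_i(x) = 0 for all i): FAILS

Verdict: the first failing condition is complementary_slackness -> comp.

comp


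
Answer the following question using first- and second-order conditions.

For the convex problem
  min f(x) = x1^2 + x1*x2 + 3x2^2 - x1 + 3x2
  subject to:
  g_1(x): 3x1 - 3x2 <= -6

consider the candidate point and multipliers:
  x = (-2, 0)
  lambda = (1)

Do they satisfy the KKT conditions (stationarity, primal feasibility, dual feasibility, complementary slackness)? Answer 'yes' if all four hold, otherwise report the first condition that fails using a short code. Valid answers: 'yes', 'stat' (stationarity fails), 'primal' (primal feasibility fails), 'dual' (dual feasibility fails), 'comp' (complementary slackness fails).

Gradient of f: grad f(x) = Q x + c = (-5, 1)
Constraint values g_i(x) = a_i^T x - b_i:
  g_1((-2, 0)) = 0
Stationarity residual: grad f(x) + sum_i lambda_i a_i = (-2, -2)
  -> stationarity FAILS
Primal feasibility (all g_i <= 0): OK
Dual feasibility (all lambda_i >= 0): OK
Complementary slackness (lambda_i * g_i(x) = 0 for all i): OK

Verdict: the first failing condition is stationarity -> stat.

stat


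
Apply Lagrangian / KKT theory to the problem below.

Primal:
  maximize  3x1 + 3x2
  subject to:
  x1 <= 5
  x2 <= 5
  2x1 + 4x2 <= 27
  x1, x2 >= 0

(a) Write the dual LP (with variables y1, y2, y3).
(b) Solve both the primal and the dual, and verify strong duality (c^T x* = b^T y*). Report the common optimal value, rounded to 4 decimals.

The standard primal-dual pair for 'max c^T x s.t. A x <= b, x >= 0' is:
  Dual:  min b^T y  s.t.  A^T y >= c,  y >= 0.

So the dual LP is:
  minimize  5y1 + 5y2 + 27y3
  subject to:
    y1 + 2y3 >= 3
    y2 + 4y3 >= 3
    y1, y2, y3 >= 0

Solving the primal: x* = (5, 4.25).
  primal value c^T x* = 27.75.
Solving the dual: y* = (1.5, 0, 0.75).
  dual value b^T y* = 27.75.
Strong duality: c^T x* = b^T y*. Confirmed.

27.75
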